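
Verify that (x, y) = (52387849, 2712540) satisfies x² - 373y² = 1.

Compute x² = 52387849² = 2744486722846801
Compute 373y² = 373·2712540² = 373·7357873251600 = 2744486722846800
x² - 373y² = 2744486722846801 - 2744486722846800 = 1
Since this equals 1, (52387849, 2712540) is a solution.

Yes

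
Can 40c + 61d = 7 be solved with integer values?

Step 1: Compute gcd(40, 61).
gcd(40, 61) = 1

Step 2: Check divisibility.
Does 1 divide 7? 7 = 1 x 7, so yes.

By the theorem on linear Diophantine equations, 40c + 61d = 7 has integer solutions if and only if gcd(40, 61) divides 7. Since 1 | 7, solutions exist.

Yes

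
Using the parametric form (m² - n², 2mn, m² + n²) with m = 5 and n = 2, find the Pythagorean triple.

a = m² - n² = 25 - 4 = 21
b = 2mn = 2·5·2 = 20
c = m² + n² = 25 + 4 = 29
Verify: 21² + 20² = 441 + 400 = 841 = 29² ✓

(21, 20, 29)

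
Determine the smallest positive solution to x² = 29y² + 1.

We seek the smallest positive integers (x, y) with x² - 29y² = 1, i.e., x² = 29y² + 1.
Try successive y values:
y = 1: x² = 29·1² + 1 = 30, not a perfect square
y = 2: x² = 29·2² + 1 = 117, not a perfect square
y = 3: x² = 29·3² + 1 = 262, not a perfect square
... continuing the search (or via continued fractions) ...
y = 1820: x² = 29·1820² + 1 = 96059601, x = 9801 ✓

Verify: 9801² - 29·1820² = 96059601 - 96059600 = 1 ✓

x = 9801, y = 1820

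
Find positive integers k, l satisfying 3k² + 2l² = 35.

Try small values of k and check whether (35 - 3k²)/2 is a perfect square.
k = 3: 3·3² = 27, so 2l² = 35 - 27 = 8, giving l² = 4, l = 2.
Check: 3·3² + 2·2² = 27 + 8 = 35 ✓

k = 3, l = 2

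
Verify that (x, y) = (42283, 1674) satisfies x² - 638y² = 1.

Compute x² = 42283² = 1787852089
Compute 638y² = 638·1674² = 638·2802276 = 1787852088
x² - 638y² = 1787852089 - 1787852088 = 1
Since this equals 1, (42283, 1674) is a solution.

Yes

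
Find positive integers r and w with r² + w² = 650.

We need to find integers r, w > 0 such that r² + w² = 650.
Trying r = 5: w² = 650 - 5² = 650 - 25 = 625
w = 25
Check: 5² + 25² = 25 + 625 = 650 ✓

650 = 5² + 25²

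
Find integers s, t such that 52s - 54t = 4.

Step 1: Check solvability.
gcd(52, 54) = 2
Since 2 divides 4, solutions exist.

Step 2: Apply extended Euclidean algorithm to find gcd.
We find integers such that 52*x0 + 54*y0 = 2

Step 3: Scale the particular solution.
Multiply by 4/2 = 2:
s = -2, t = -2

Step 4: Verify.
52*(-2) - 54*(-2) = 4 = 4 ✓

s = -2, t = -2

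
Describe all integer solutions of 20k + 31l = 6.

Step 1: Compute gcd(20, 31) = 1.
Since 1 divides 6, solutions exist.

Step 2: Find a particular solution using extended Euclidean algorithm.
We get k₀ = 84, l₀ = -54.
Check: 20*84 + 31*-54 = 6 = 6 ✓

Step 3: Write the general solution.
k = 84 + (31/1)t = 84 + 31t
l = -54 - (20/1)t = -54 - 20t
for any integer t.

k = 84 + 31t, l = -54 - 20t for integer t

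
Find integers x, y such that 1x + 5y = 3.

Step 1: Check solvability.
gcd(1, 5) = 1
Since 1 divides 3, solutions exist.

Step 2: Apply extended Euclidean algorithm to find gcd.
We find integers such that 1*x0 + 5*y0 = 1

Step 3: Scale the particular solution.
Multiply by 3/1 = 3:
x = 3, y = 0

Step 4: Verify.
1*(3) + 5*(0) = 3 = 3 ✓

x = 3, y = 0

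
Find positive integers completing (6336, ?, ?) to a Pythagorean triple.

We need the other leg and hypotenuse such that 6336² + x² = c².
Take x = 2430, c = 6786: 6336² + 2430² = 40144896 + 5904900 = 46049796 = 6786² ✓
Triple: (2430, 6336, 6786)

(2430, 6336, 6786)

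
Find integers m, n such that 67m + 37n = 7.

Step 1: Check solvability.
gcd(67, 37) = 1
Since 1 divides 7, solutions exist.

Step 2: Apply extended Euclidean algorithm to find gcd.
We find integers such that 67*x0 + 37*y0 = 1

Step 3: Scale the particular solution.
Multiply by 7/1 = 7:
m = -112, n = 203

Step 4: Verify.
67*(-112) + 37*(203) = 7 = 7 ✓

m = -112, n = 203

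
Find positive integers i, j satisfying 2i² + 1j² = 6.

Try small values of i and check whether (6 - 2i²)/1 is a perfect square.
i = 1: 2·1² = 2, so 1j² = 6 - 2 = 4, giving j² = 4, j = 2.
Check: 2·1² + 1·2² = 2 + 4 = 6 ✓

i = 1, j = 2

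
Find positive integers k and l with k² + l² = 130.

We need to find integers k, l > 0 such that k² + l² = 130.
Trying k = 3: l² = 130 - 3² = 130 - 9 = 121
l = 11
Check: 3² + 11² = 9 + 121 = 130 ✓

130 = 3² + 11²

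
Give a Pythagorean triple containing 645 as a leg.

We need the other leg and hypotenuse such that 645² + x² = c².
Take x = 2736, c = 2811: 645² + 2736² = 416025 + 7485696 = 7901721 = 2811² ✓
Triple: (645, 2736, 2811)

(645, 2736, 2811)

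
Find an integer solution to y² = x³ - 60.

Try small integer x values and check whether x³ - 60 is a perfect square.
x = 4: x³ - 60 = 4³ - 60 = 64 - 60 = 4
Is 4 a perfect square? 2² = 4 ✓
So (x, y) = (4, 2) is a solution.

x = 4, y = 2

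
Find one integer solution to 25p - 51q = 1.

Step 1: Check solvability.
gcd(25, 51) = 1
Since 1 divides 1, solutions exist.

Step 2: Apply extended Euclidean algorithm to find gcd.
We find integers such that 25*x0 + 51*y0 = 1

Step 3: Scale the particular solution.
Multiply by 1/1 = 1:
p = -2, q = -1

Step 4: Verify.
25*(-2) - 51*(-1) = 1 = 1 ✓

p = -2, q = -1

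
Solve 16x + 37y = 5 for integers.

Step 1: Check solvability.
gcd(16, 37) = 1
Since 1 divides 5, solutions exist.

Step 2: Apply extended Euclidean algorithm to find gcd.
We find integers such that 16*x0 + 37*y0 = 1

Step 3: Scale the particular solution.
Multiply by 5/1 = 5:
x = 35, y = -15

Step 4: Verify.
16*(35) + 37*(-15) = 5 = 5 ✓

x = 35, y = -15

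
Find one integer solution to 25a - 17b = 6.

Step 1: Check solvability.
gcd(25, 17) = 1
Since 1 divides 6, solutions exist.

Step 2: Apply extended Euclidean algorithm to find gcd.
We find integers such that 25*x0 + 17*y0 = 1

Step 3: Scale the particular solution.
Multiply by 6/1 = 6:
a = -12, b = -18

Step 4: Verify.
25*(-12) - 17*(-18) = 6 = 6 ✓

a = -12, b = -18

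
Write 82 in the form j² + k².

We need to find integers j, k > 0 such that j² + k² = 82.
Trying j = 1: k² = 82 - 1² = 82 - 1 = 81
k = 9
Check: 1² + 9² = 1 + 81 = 82 ✓

82 = 1² + 9²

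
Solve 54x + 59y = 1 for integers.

Step 1: Check solvability.
gcd(54, 59) = 1
Since 1 divides 1, solutions exist.

Step 2: Apply extended Euclidean algorithm to find gcd.
We find integers such that 54*x0 + 59*y0 = 1

Step 3: Scale the particular solution.
Multiply by 1/1 = 1:
x = -12, y = 11

Step 4: Verify.
54*(-12) + 59*(11) = 1 = 1 ✓

x = -12, y = 11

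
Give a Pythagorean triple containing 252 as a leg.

We need the other leg and hypotenuse such that 252² + x² = c².
Take x = 115, c = 277: 252² + 115² = 63504 + 13225 = 76729 = 277² ✓
Triple: (115, 252, 277)

(115, 252, 277)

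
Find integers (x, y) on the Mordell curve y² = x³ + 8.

Try small integer x values and check whether x³ + 8 is a perfect square.
x = 2: x³ + 8 = 2³ + 8 = 8 + 8 = 16
Is 16 a perfect square? 4² = 16 ✓
So (x, y) = (2, 4) is a solution.

x = 2, y = 4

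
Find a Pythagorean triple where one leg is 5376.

We need the other leg and hypotenuse such that 5376² + x² = c².
Take x = 1480, c = 5576: 5376² + 1480² = 28901376 + 2190400 = 31091776 = 5576² ✓
Triple: (1480, 5376, 5576)

(1480, 5376, 5576)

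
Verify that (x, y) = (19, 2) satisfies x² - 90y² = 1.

Compute x² = 19² = 361
Compute 90y² = 90·2² = 90·4 = 360
x² - 90y² = 361 - 360 = 1
Since this equals 1, (19, 2) is a solution.

Yes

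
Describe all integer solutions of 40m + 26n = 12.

Step 1: Compute gcd(40, 26) = 2.
Since 2 divides 12, solutions exist.

Step 2: Find a particular solution using extended Euclidean algorithm.
We get m₀ = 12, n₀ = -18.
Check: 40*12 + 26*-18 = 12 = 12 ✓

Step 3: Write the general solution.
m = 12 + (26/2)t = 12 + 13t
n = -18 - (40/2)t = -18 - 20t
for any integer t.

m = 12 + 13t, n = -18 - 20t for integer t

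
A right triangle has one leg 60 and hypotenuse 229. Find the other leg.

a² = c² - b² = 52441 - 3600 = 48841
a = 221

221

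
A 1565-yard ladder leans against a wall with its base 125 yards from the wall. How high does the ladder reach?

The ladder, wall, and ground form a right triangle with hypotenuse 1565 and one leg 125.
By the Pythagorean theorem: h² = 1565² - 125² = 2449225 - 15625 = 2433600
h = √2433600 = 1560 yards

1560 yards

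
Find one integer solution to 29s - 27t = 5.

Step 1: Check solvability.
gcd(29, 27) = 1
Since 1 divides 5, solutions exist.

Step 2: Apply extended Euclidean algorithm to find gcd.
We find integers such that 29*x0 + 27*y0 = 1

Step 3: Scale the particular solution.
Multiply by 5/1 = 5:
s = -65, t = -70

Step 4: Verify.
29*(-65) - 27*(-70) = 5 = 5 ✓

s = -65, t = -70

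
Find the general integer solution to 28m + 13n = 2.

Step 1: Compute gcd(28, 13) = 1.
Since 1 divides 2, solutions exist.

Step 2: Find a particular solution using extended Euclidean algorithm.
We get m₀ = -12, n₀ = 26.
Check: 28*-12 + 13*26 = 2 = 2 ✓

Step 3: Write the general solution.
m = -12 + (13/1)t = -12 + 13t
n = 26 - (28/1)t = 26 - 28t
for any integer t.

m = -12 + 13t, n = 26 - 28t for integer t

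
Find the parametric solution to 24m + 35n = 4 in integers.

Step 1: Compute gcd(24, 35) = 1.
Since 1 divides 4, solutions exist.

Step 2: Find a particular solution using extended Euclidean algorithm.
We get m₀ = -64, n₀ = 44.
Check: 24*-64 + 35*44 = 4 = 4 ✓

Step 3: Write the general solution.
m = -64 + (35/1)t = -64 + 35t
n = 44 - (24/1)t = 44 - 24t
for any integer t.

m = -64 + 35t, n = 44 - 24t for integer t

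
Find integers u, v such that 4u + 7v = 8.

Step 1: Check solvability.
gcd(4, 7) = 1
Since 1 divides 8, solutions exist.

Step 2: Apply extended Euclidean algorithm to find gcd.
We find integers such that 4*x0 + 7*y0 = 1

Step 3: Scale the particular solution.
Multiply by 8/1 = 8:
u = 16, v = -8

Step 4: Verify.
4*(16) + 7*(-8) = 8 = 8 ✓

u = 16, v = -8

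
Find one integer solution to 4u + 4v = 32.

Step 1: Check solvability.
gcd(4, 4) = 4
Since 4 divides 32, solutions exist.

Step 2: Apply extended Euclidean algorithm to find gcd.
We find integers such that 4*x0 + 4*y0 = 4

Step 3: Scale the particular solution.
Multiply by 32/4 = 8:
u = 0, v = 8

Step 4: Verify.
4*(0) + 4*(8) = 32 = 32 ✓

u = 0, v = 8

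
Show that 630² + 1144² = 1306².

Compute a² + b² = 630² + 1144² = 396900 + 1308736 = 1705636
Compute c² = 1306² = 1705636
Since 1705636 = 1705636, confirmed.

Yes, it is a Pythagorean triple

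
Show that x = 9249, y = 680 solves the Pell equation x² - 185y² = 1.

Compute x² = 9249² = 85544001
Compute 185y² = 185·680² = 185·462400 = 85544000
x² - 185y² = 85544001 - 85544000 = 1
Since this equals 1, (9249, 680) is a solution.

Yes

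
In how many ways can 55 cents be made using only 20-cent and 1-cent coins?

We need non-negative integers (x, y) with 20x + 1y = 55.
For each x from 0 to 2, check if (55 - 20x) is a non-negative multiple of 1.
Solutions (x, y): (0,55), (1,35), (2,15)
Count: 3

3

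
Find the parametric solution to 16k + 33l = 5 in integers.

Step 1: Compute gcd(16, 33) = 1.
Since 1 divides 5, solutions exist.

Step 2: Find a particular solution using extended Euclidean algorithm.
We get k₀ = -10, l₀ = 5.
Check: 16*-10 + 33*5 = 5 = 5 ✓

Step 3: Write the general solution.
k = -10 + (33/1)t = -10 + 33t
l = 5 - (16/1)t = 5 - 16t
for any integer t.

k = -10 + 33t, l = 5 - 16t for integer t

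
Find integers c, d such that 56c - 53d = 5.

Step 1: Check solvability.
gcd(56, 53) = 1
Since 1 divides 5, solutions exist.

Step 2: Apply extended Euclidean algorithm to find gcd.
We find integers such that 56*x0 + 53*y0 = 1

Step 3: Scale the particular solution.
Multiply by 5/1 = 5:
c = 90, d = 95

Step 4: Verify.
56*(90) - 53*(95) = 5 = 5 ✓

c = 90, d = 95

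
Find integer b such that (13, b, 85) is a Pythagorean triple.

b² = c² - a² = 85² - 13² = 7225 - 169 = 7056
b = sqrt(7056) = 84

84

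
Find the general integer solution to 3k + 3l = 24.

Step 1: Compute gcd(3, 3) = 3.
Since 3 divides 24, solutions exist.

Step 2: Find a particular solution using extended Euclidean algorithm.
We get k₀ = 0, l₀ = 8.
Check: 3*0 + 3*8 = 24 = 24 ✓

Step 3: Write the general solution.
k = 0 + (3/3)t = 0 + 1t
l = 8 - (3/3)t = 8 - 1t
for any integer t.

k = 0 + 1t, l = 8 - 1t for integer t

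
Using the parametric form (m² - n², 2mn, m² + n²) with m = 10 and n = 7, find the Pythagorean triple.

a = m² - n² = 100 - 49 = 51
b = 2mn = 2·10·7 = 140
c = m² + n² = 100 + 49 = 149
Verify: 51² + 140² = 2601 + 19600 = 22201 = 149² ✓

(51, 140, 149)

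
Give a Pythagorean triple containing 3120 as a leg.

We need the other leg and hypotenuse such that 3120² + x² = c².
Take x = 1386, c = 3414: 3120² + 1386² = 9734400 + 1920996 = 11655396 = 3414² ✓
Triple: (1386, 3120, 3414)

(1386, 3120, 3414)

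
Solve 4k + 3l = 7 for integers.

Step 1: Check solvability.
gcd(4, 3) = 1
Since 1 divides 7, solutions exist.

Step 2: Apply extended Euclidean algorithm to find gcd.
We find integers such that 4*x0 + 3*y0 = 1

Step 3: Scale the particular solution.
Multiply by 7/1 = 7:
k = 7, l = -7

Step 4: Verify.
4*(7) + 3*(-7) = 7 = 7 ✓

k = 7, l = -7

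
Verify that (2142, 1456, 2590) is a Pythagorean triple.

Compute a² + b² = 2142² + 1456² = 4588164 + 2119936 = 6708100
Compute c² = 2590² = 6708100
Since 6708100 = 6708100, confirmed.

Yes, it is a Pythagorean triple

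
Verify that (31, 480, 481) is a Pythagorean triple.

Compute a² + b² = 31² + 480² = 961 + 230400 = 231361
Compute c² = 481² = 231361
Since 231361 = 231361, confirmed.

Yes, it is a Pythagorean triple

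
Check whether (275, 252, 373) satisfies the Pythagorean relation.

Compute a² + b²:
275² + 252² = 75625 + 63504 = 139129
Compute c²:
373² = 139129
Since 139129 = 139129, it is a Pythagorean triple.

Yes, it is a Pythagorean triple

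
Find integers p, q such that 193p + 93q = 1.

Step 1: Check solvability.
gcd(193, 93) = 1
Since 1 divides 1, solutions exist.

Step 2: Apply extended Euclidean algorithm to find gcd.
We find integers such that 193*x0 + 93*y0 = 1

Step 3: Scale the particular solution.
Multiply by 1/1 = 1:
p = 40, q = -83

Step 4: Verify.
193*(40) + 93*(-83) = 1 = 1 ✓

p = 40, q = -83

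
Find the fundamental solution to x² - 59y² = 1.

We seek the smallest positive integers (x, y) with x² - 59y² = 1, i.e., x² = 59y² + 1.
Try successive y values:
y = 1: x² = 59·1² + 1 = 60, not a perfect square
y = 2: x² = 59·2² + 1 = 237, not a perfect square
y = 3: x² = 59·3² + 1 = 532, not a perfect square
... continuing the search (or via continued fractions) ...
y = 69: x² = 59·69² + 1 = 280900, x = 530 ✓

Verify: 530² - 59·69² = 280900 - 280899 = 1 ✓

x = 530, y = 69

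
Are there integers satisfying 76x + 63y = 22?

Step 1: Compute gcd(76, 63).
gcd(76, 63) = 1

Step 2: Check divisibility.
Does 1 divide 22? 22 = 1 x 22, so yes.

By the theorem on linear Diophantine equations, 76x + 63y = 22 has integer solutions if and only if gcd(76, 63) divides 22. Since 1 | 22, solutions exist.

Yes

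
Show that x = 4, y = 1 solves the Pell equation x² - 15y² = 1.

Compute x² = 4² = 16
Compute 15y² = 15·1² = 15·1 = 15
x² - 15y² = 16 - 15 = 1
Since this equals 1, (4, 1) is a solution.

Yes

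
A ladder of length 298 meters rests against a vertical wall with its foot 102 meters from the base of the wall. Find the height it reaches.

The ladder, wall, and ground form a right triangle with hypotenuse 298 and one leg 102.
By the Pythagorean theorem: h² = 298² - 102² = 88804 - 10404 = 78400
h = √78400 = 280 meters

280 meters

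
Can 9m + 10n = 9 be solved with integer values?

Step 1: Compute gcd(9, 10).
gcd(9, 10) = 1

Step 2: Check divisibility.
Does 1 divide 9? 9 = 1 x 9, so yes.

By the theorem on linear Diophantine equations, 9m + 10n = 9 has integer solutions if and only if gcd(9, 10) divides 9. Since 1 | 9, solutions exist.

Yes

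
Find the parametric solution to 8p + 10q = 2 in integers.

Step 1: Compute gcd(8, 10) = 2.
Since 2 divides 2, solutions exist.

Step 2: Find a particular solution using extended Euclidean algorithm.
We get p₀ = -1, q₀ = 1.
Check: 8*-1 + 10*1 = 2 = 2 ✓

Step 3: Write the general solution.
p = -1 + (10/2)t = -1 + 5t
q = 1 - (8/2)t = 1 - 4t
for any integer t.

p = -1 + 5t, q = 1 - 4t for integer t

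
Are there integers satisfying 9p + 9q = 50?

Step 1: Compute gcd(9, 9).
gcd(9, 9) = 9

Step 2: Check divisibility.
Does 9 divide 50? 50 = 9 x 5 + 5, so no.

By the theorem on linear Diophantine equations, 9p + 9q = 50 has integer solutions if and only if gcd(9, 9) divides 50. Since 9 does not divide 50, no solutions exist.

No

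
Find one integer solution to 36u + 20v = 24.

Step 1: Check solvability.
gcd(36, 20) = 4
Since 4 divides 24, solutions exist.

Step 2: Apply extended Euclidean algorithm to find gcd.
We find integers such that 36*x0 + 20*y0 = 4

Step 3: Scale the particular solution.
Multiply by 24/4 = 6:
u = -6, v = 12

Step 4: Verify.
36*(-6) + 20*(12) = 24 = 24 ✓

u = -6, v = 12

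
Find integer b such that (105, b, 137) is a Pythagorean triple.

b² = c² - a² = 137² - 105² = 18769 - 11025 = 7744
b = sqrt(7744) = 88

88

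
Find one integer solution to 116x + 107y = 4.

Step 1: Check solvability.
gcd(116, 107) = 1
Since 1 divides 4, solutions exist.

Step 2: Apply extended Euclidean algorithm to find gcd.
We find integers such that 116*x0 + 107*y0 = 1

Step 3: Scale the particular solution.
Multiply by 4/1 = 4:
x = 48, y = -52

Step 4: Verify.
116*(48) + 107*(-52) = 4 = 4 ✓

x = 48, y = -52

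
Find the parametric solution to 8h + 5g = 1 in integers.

Step 1: Compute gcd(8, 5) = 1.
Since 1 divides 1, solutions exist.

Step 2: Find a particular solution using extended Euclidean algorithm.
We get h₀ = 2, g₀ = -3.
Check: 8*2 + 5*-3 = 1 = 1 ✓

Step 3: Write the general solution.
h = 2 + (5/1)t = 2 + 5t
g = -3 - (8/1)t = -3 - 8t
for any integer t.

h = 2 + 5t, g = -3 - 8t for integer t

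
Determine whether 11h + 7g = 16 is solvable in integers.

Step 1: Compute gcd(11, 7).
gcd(11, 7) = 1

Step 2: Check divisibility.
Does 1 divide 16? 16 = 1 x 16, so yes.

By the theorem on linear Diophantine equations, 11h + 7g = 16 has integer solutions if and only if gcd(11, 7) divides 16. Since 1 | 16, solutions exist.

Yes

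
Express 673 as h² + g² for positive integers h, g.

We need to find integers h, g > 0 such that h² + g² = 673.
Trying h = 12: g² = 673 - 12² = 673 - 144 = 529
g = 23
Check: 12² + 23² = 144 + 529 = 673 ✓

673 = 12² + 23²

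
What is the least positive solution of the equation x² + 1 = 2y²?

We need x² = 2y² - 1. Try successive y:
y = 1: x² = 2·1² - 1 = 1 = 1² ✓
Check: 1² - 2·1² = 1 - 2 = -1 ✓

x = 1, y = 1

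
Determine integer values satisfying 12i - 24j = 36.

Step 1: Check solvability.
gcd(12, 24) = 12
Since 12 divides 36, solutions exist.

Step 2: Apply extended Euclidean algorithm to find gcd.
We find integers such that 12*x0 + 24*y0 = 12

Step 3: Scale the particular solution.
Multiply by 36/12 = 3:
i = 3, j = 0

Step 4: Verify.
12*(3) - 24*(0) = 36 = 36 ✓

i = 3, j = 0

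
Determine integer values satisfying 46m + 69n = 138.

Step 1: Check solvability.
gcd(46, 69) = 23
Since 23 divides 138, solutions exist.

Step 2: Apply extended Euclidean algorithm to find gcd.
We find integers such that 46*x0 + 69*y0 = 23

Step 3: Scale the particular solution.
Multiply by 138/23 = 6:
m = -6, n = 6

Step 4: Verify.
46*(-6) + 69*(6) = 138 = 138 ✓

m = -6, n = 6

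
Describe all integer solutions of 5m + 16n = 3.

Step 1: Compute gcd(5, 16) = 1.
Since 1 divides 3, solutions exist.

Step 2: Find a particular solution using extended Euclidean algorithm.
We get m₀ = -9, n₀ = 3.
Check: 5*-9 + 16*3 = 3 = 3 ✓

Step 3: Write the general solution.
m = -9 + (16/1)t = -9 + 16t
n = 3 - (5/1)t = 3 - 5t
for any integer t.

m = -9 + 16t, n = 3 - 5t for integer t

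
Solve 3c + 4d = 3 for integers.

Step 1: Check solvability.
gcd(3, 4) = 1
Since 1 divides 3, solutions exist.

Step 2: Apply extended Euclidean algorithm to find gcd.
We find integers such that 3*x0 + 4*y0 = 1

Step 3: Scale the particular solution.
Multiply by 3/1 = 3:
c = -3, d = 3

Step 4: Verify.
3*(-3) + 4*(3) = 3 = 3 ✓

c = -3, d = 3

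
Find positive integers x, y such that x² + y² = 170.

Search for x with 170 - x² a perfect square.
x = 1: 170 - 1² = 170 - 1 = 169 = 13² ✓
So x = 1, y = 13.

x = 1, y = 13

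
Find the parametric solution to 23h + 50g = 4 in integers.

Step 1: Compute gcd(23, 50) = 1.
Since 1 divides 4, solutions exist.

Step 2: Find a particular solution using extended Euclidean algorithm.
We get h₀ = -52, g₀ = 24.
Check: 23*-52 + 50*24 = 4 = 4 ✓

Step 3: Write the general solution.
h = -52 + (50/1)t = -52 + 50t
g = 24 - (23/1)t = 24 - 23t
for any integer t.

h = -52 + 50t, g = 24 - 23t for integer t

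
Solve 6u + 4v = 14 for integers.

Step 1: Check solvability.
gcd(6, 4) = 2
Since 2 divides 14, solutions exist.

Step 2: Apply extended Euclidean algorithm to find gcd.
We find integers such that 6*x0 + 4*y0 = 2

Step 3: Scale the particular solution.
Multiply by 14/2 = 7:
u = 7, v = -7

Step 4: Verify.
6*(7) + 4*(-7) = 14 = 14 ✓

u = 7, v = -7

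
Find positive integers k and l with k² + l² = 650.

We need to find integers k, l > 0 such that k² + l² = 650.
Trying k = 5: l² = 650 - 5² = 650 - 25 = 625
l = 25
Check: 5² + 25² = 25 + 625 = 650 ✓

650 = 5² + 25²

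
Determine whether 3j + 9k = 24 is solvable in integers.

Step 1: Compute gcd(3, 9).
gcd(3, 9) = 3

Step 2: Check divisibility.
Does 3 divide 24? 24 = 3 x 8, so yes.

By the theorem on linear Diophantine equations, 3j + 9k = 24 has integer solutions if and only if gcd(3, 9) divides 24. Since 3 | 24, solutions exist.

Yes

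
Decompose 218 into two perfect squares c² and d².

We need to find integers c, d > 0 such that c² + d² = 218.
Trying c = 7: d² = 218 - 7² = 218 - 49 = 169
d = 13
Check: 7² + 13² = 49 + 169 = 218 ✓

218 = 7² + 13²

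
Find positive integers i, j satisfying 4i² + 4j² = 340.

Try small values of i and check whether (340 - 4i²)/4 is a perfect square.
i = 7: 4·7² = 196, so 4j² = 340 - 196 = 144, giving j² = 36, j = 6.
Check: 4·7² + 4·6² = 196 + 144 = 340 ✓

i = 7, j = 6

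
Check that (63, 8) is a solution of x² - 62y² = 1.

Compute x² = 63² = 3969
Compute 62y² = 62·8² = 62·64 = 3968
x² - 62y² = 3969 - 3968 = 1
Since this equals 1, (63, 8) is a solution.

Yes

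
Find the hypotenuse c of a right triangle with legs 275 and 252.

c² = a² + b² = 275² + 252² = 75625 + 63504 = 139129
c = 373

373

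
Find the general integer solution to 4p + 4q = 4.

Step 1: Compute gcd(4, 4) = 4.
Since 4 divides 4, solutions exist.

Step 2: Find a particular solution using extended Euclidean algorithm.
We get p₀ = 0, q₀ = 1.
Check: 4*0 + 4*1 = 4 = 4 ✓

Step 3: Write the general solution.
p = 0 + (4/4)t = 0 + 1t
q = 1 - (4/4)t = 1 - 1t
for any integer t.

p = 0 + 1t, q = 1 - 1t for integer t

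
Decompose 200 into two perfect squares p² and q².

We need to find integers p, q > 0 such that p² + q² = 200.
Trying p = 2: q² = 200 - 2² = 200 - 4 = 196
q = 14
Check: 2² + 14² = 4 + 196 = 200 ✓

200 = 2² + 14²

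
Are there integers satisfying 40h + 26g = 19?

Step 1: Compute gcd(40, 26).
gcd(40, 26) = 2

Step 2: Check divisibility.
Does 2 divide 19? 19 = 2 x 9 + 1, so no.

By the theorem on linear Diophantine equations, 40h + 26g = 19 has integer solutions if and only if gcd(40, 26) divides 19. Since 2 does not divide 19, no solutions exist.

No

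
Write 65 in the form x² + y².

We need to find integers x, y > 0 such that x² + y² = 65.
Trying x = 1: y² = 65 - 1² = 65 - 1 = 64
y = 8
Check: 1² + 8² = 1 + 64 = 65 ✓

65 = 1² + 8²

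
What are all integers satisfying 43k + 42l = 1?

Step 1: Compute gcd(43, 42) = 1.
Since 1 divides 1, solutions exist.

Step 2: Find a particular solution using extended Euclidean algorithm.
We get k₀ = 1, l₀ = -1.
Check: 43*1 + 42*-1 = 1 = 1 ✓

Step 3: Write the general solution.
k = 1 + (42/1)t = 1 + 42t
l = -1 - (43/1)t = -1 - 43t
for any integer t.

k = 1 + 42t, l = -1 - 43t for integer t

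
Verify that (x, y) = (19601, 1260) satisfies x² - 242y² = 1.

Compute x² = 19601² = 384199201
Compute 242y² = 242·1260² = 242·1587600 = 384199200
x² - 242y² = 384199201 - 384199200 = 1
Since this equals 1, (19601, 1260) is a solution.

Yes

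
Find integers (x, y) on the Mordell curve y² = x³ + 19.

Try small integer x values and check whether x³ + 19 is a perfect square.
x = 5: x³ + 19 = 5³ + 19 = 125 + 19 = 144
Is 144 a perfect square? 12² = 144 ✓
So (x, y) = (5, -12) is a solution.

x = 5, y = -12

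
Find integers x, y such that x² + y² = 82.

We need to find integers x, y > 0 such that x² + y² = 82.
Trying x = 1: y² = 82 - 1² = 82 - 1 = 81
y = 9
Check: 1² + 9² = 1 + 81 = 82 ✓

82 = 1² + 9²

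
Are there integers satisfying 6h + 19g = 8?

Step 1: Compute gcd(6, 19).
gcd(6, 19) = 1

Step 2: Check divisibility.
Does 1 divide 8? 8 = 1 x 8, so yes.

By the theorem on linear Diophantine equations, 6h + 19g = 8 has integer solutions if and only if gcd(6, 19) divides 8. Since 1 | 8, solutions exist.

Yes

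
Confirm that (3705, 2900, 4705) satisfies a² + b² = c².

Compute a² + b² = 3705² + 2900² = 13727025 + 8410000 = 22137025
Compute c² = 4705² = 22137025
Since 22137025 = 22137025, confirmed.

Yes, it is a Pythagorean triple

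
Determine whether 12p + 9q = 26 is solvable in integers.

Step 1: Compute gcd(12, 9).
gcd(12, 9) = 3

Step 2: Check divisibility.
Does 3 divide 26? 26 = 3 x 8 + 2, so no.

By the theorem on linear Diophantine equations, 12p + 9q = 26 has integer solutions if and only if gcd(12, 9) divides 26. Since 3 does not divide 26, no solutions exist.

No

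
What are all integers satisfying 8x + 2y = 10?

Step 1: Compute gcd(8, 2) = 2.
Since 2 divides 10, solutions exist.

Step 2: Find a particular solution using extended Euclidean algorithm.
We get x₀ = 0, y₀ = 5.
Check: 8*0 + 2*5 = 10 = 10 ✓

Step 3: Write the general solution.
x = 0 + (2/2)t = 0 + 1t
y = 5 - (8/2)t = 5 - 4t
for any integer t.

x = 0 + 1t, y = 5 - 4t for integer t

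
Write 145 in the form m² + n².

We need to find integers m, n > 0 such that m² + n² = 145.
Trying m = 1: n² = 145 - 1² = 145 - 1 = 144
n = 12
Check: 1² + 12² = 1 + 144 = 145 ✓

145 = 1² + 12²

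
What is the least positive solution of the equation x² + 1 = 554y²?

We need x² = 554y² - 1. Try successive y:
y = 1: x² = 554·1² - 1 = 553, not a perfect square
y = 2: x² = 554·2² - 1 = 2215, not a perfect square
y = 3: x² = 554·3² - 1 = 4985, not a perfect square
...
y = 7405: x² = 554·7405² - 1 = 30378049849 = 174293² ✓
Check: 174293² - 554·7405² = 30378049849 - 30378049850 = -1 ✓

x = 174293, y = 7405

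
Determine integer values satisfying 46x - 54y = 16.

Step 1: Check solvability.
gcd(46, 54) = 2
Since 2 divides 16, solutions exist.

Step 2: Apply extended Euclidean algorithm to find gcd.
We find integers such that 46*x0 + 54*y0 = 2

Step 3: Scale the particular solution.
Multiply by 16/2 = 8:
x = -56, y = -48

Step 4: Verify.
46*(-56) - 54*(-48) = 16 = 16 ✓

x = -56, y = -48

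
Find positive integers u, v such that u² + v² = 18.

Search for u with 18 - u² a perfect square.
u = 3: 18 - 3² = 18 - 9 = 9 = 3² ✓
So u = 3, v = 3.

u = 3, v = 3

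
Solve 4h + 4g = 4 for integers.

Step 1: Check solvability.
gcd(4, 4) = 4
Since 4 divides 4, solutions exist.

Step 2: Apply extended Euclidean algorithm to find gcd.
We find integers such that 4*x0 + 4*y0 = 4

Step 3: Scale the particular solution.
Multiply by 4/4 = 1:
h = 0, g = 1

Step 4: Verify.
4*(0) + 4*(1) = 4 = 4 ✓

h = 0, g = 1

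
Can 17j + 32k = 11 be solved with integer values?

Step 1: Compute gcd(17, 32).
gcd(17, 32) = 1

Step 2: Check divisibility.
Does 1 divide 11? 11 = 1 x 11, so yes.

By the theorem on linear Diophantine equations, 17j + 32k = 11 has integer solutions if and only if gcd(17, 32) divides 11. Since 1 | 11, solutions exist.

Yes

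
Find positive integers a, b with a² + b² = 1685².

We need a² + b² = 1685² = 2839225.
Trying: 875² + 1440² = 765625 + 2073600 = 2839225 ✓

(875, 1440, 1685)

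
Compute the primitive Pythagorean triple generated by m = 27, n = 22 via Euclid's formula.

a = m² - n² = 27² - 22² = 729 - 484 = 245
b = 2mn = 2·27·22 = 1188
c = m² + n² = 729 + 484 = 1213
Verify: 245² + 1188² = 60025 + 1411344 = 1471369 = 1213² ✓

(245, 1188, 1213)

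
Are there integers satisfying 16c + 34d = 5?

Step 1: Compute gcd(16, 34).
gcd(16, 34) = 2

Step 2: Check divisibility.
Does 2 divide 5? 5 = 2 x 2 + 1, so no.

By the theorem on linear Diophantine equations, 16c + 34d = 5 has integer solutions if and only if gcd(16, 34) divides 5. Since 2 does not divide 5, no solutions exist.

No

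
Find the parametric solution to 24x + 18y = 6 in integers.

Step 1: Compute gcd(24, 18) = 6.
Since 6 divides 6, solutions exist.

Step 2: Find a particular solution using extended Euclidean algorithm.
We get x₀ = 1, y₀ = -1.
Check: 24*1 + 18*-1 = 6 = 6 ✓

Step 3: Write the general solution.
x = 1 + (18/6)t = 1 + 3t
y = -1 - (24/6)t = -1 - 4t
for any integer t.

x = 1 + 3t, y = -1 - 4t for integer t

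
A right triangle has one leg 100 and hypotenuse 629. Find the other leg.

a² = c² - b² = 395641 - 10000 = 385641
a = 621

621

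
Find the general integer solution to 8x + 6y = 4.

Step 1: Compute gcd(8, 6) = 2.
Since 2 divides 4, solutions exist.

Step 2: Find a particular solution using extended Euclidean algorithm.
We get x₀ = 2, y₀ = -2.
Check: 8*2 + 6*-2 = 4 = 4 ✓

Step 3: Write the general solution.
x = 2 + (6/2)t = 2 + 3t
y = -2 - (8/2)t = -2 - 4t
for any integer t.

x = 2 + 3t, y = -2 - 4t for integer t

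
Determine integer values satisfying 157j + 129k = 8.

Step 1: Check solvability.
gcd(157, 129) = 1
Since 1 divides 8, solutions exist.

Step 2: Apply extended Euclidean algorithm to find gcd.
We find integers such that 157*x0 + 129*y0 = 1

Step 3: Scale the particular solution.
Multiply by 8/1 = 8:
j = -184, k = 224

Step 4: Verify.
157*(-184) + 129*(224) = 8 = 8 ✓

j = -184, k = 224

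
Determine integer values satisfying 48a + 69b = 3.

Step 1: Check solvability.
gcd(48, 69) = 3
Since 3 divides 3, solutions exist.

Step 2: Apply extended Euclidean algorithm to find gcd.
We find integers such that 48*x0 + 69*y0 = 3

Step 3: Scale the particular solution.
Multiply by 3/3 = 1:
a = -10, b = 7

Step 4: Verify.
48*(-10) + 69*(7) = 3 = 3 ✓

a = -10, b = 7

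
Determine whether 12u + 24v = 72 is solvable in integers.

Step 1: Compute gcd(12, 24).
gcd(12, 24) = 12

Step 2: Check divisibility.
Does 12 divide 72? 72 = 12 x 6, so yes.

By the theorem on linear Diophantine equations, 12u + 24v = 72 has integer solutions if and only if gcd(12, 24) divides 72. Since 12 | 72, solutions exist.

Yes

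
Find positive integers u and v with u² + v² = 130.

We need to find integers u, v > 0 such that u² + v² = 130.
Trying u = 3: v² = 130 - 3² = 130 - 9 = 121
v = 11
Check: 3² + 11² = 9 + 121 = 130 ✓

130 = 3² + 11²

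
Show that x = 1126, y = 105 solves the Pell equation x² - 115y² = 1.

Compute x² = 1126² = 1267876
Compute 115y² = 115·105² = 115·11025 = 1267875
x² - 115y² = 1267876 - 1267875 = 1
Since this equals 1, (1126, 105) is a solution.

Yes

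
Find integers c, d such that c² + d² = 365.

We need to find integers c, d > 0 such that c² + d² = 365.
Trying c = 2: d² = 365 - 2² = 365 - 4 = 361
d = 19
Check: 2² + 19² = 4 + 361 = 365 ✓

365 = 2² + 19²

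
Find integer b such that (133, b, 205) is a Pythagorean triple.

b² = c² - a² = 205² - 133² = 42025 - 17689 = 24336
b = sqrt(24336) = 156

156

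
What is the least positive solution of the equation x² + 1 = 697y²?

We need x² = 697y² - 1. Try successive y:
y = 1: x² = 697·1² - 1 = 696, not a perfect square
y = 2: x² = 697·2² - 1 = 2787, not a perfect square
y = 3: x² = 697·3² - 1 = 6272, not a perfect square
...
y = 5: x² = 697·5² - 1 = 17424 = 132² ✓
Check: 132² - 697·5² = 17424 - 17425 = -1 ✓

x = 132, y = 5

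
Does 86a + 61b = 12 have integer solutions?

Step 1: Compute gcd(86, 61).
gcd(86, 61) = 1

Step 2: Check divisibility.
Does 1 divide 12? 12 = 1 x 12, so yes.

By the theorem on linear Diophantine equations, 86a + 61b = 12 has integer solutions if and only if gcd(86, 61) divides 12. Since 1 | 12, solutions exist.

Yes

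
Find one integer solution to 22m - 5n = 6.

Step 1: Check solvability.
gcd(22, 5) = 1
Since 1 divides 6, solutions exist.

Step 2: Apply extended Euclidean algorithm to find gcd.
We find integers such that 22*x0 + 5*y0 = 1

Step 3: Scale the particular solution.
Multiply by 6/1 = 6:
m = -12, n = -54

Step 4: Verify.
22*(-12) - 5*(-54) = 6 = 6 ✓

m = -12, n = -54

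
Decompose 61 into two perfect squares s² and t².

We need to find integers s, t > 0 such that s² + t² = 61.
Trying s = 5: t² = 61 - 5² = 61 - 25 = 36
t = 6
Check: 5² + 6² = 25 + 36 = 61 ✓

61 = 5² + 6²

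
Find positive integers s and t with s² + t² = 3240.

We need to find integers s, t > 0 such that s² + t² = 3240.
Trying s = 18: t² = 3240 - 18² = 3240 - 324 = 2916
t = 54
Check: 18² + 54² = 324 + 2916 = 3240 ✓

3240 = 18² + 54²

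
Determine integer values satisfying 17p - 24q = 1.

Step 1: Check solvability.
gcd(17, 24) = 1
Since 1 divides 1, solutions exist.

Step 2: Apply extended Euclidean algorithm to find gcd.
We find integers such that 17*x0 + 24*y0 = 1

Step 3: Scale the particular solution.
Multiply by 1/1 = 1:
p = -7, q = -5

Step 4: Verify.
17*(-7) - 24*(-5) = 1 = 1 ✓

p = -7, q = -5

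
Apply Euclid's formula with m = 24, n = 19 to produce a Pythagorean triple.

a = m² - n² = 24² - 19² = 576 - 361 = 215
b = 2mn = 2·24·19 = 912
c = m² + n² = 576 + 361 = 937
Verify: 215² + 912² = 46225 + 831744 = 877969 = 937² ✓

(215, 912, 937)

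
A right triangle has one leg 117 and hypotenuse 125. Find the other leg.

b² = c² - a² = 15625 - 13689 = 1936
b = 44

44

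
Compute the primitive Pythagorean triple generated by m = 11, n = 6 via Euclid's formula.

a = m² - n² = 121 - 36 = 85
b = 2mn = 2·11·6 = 132
c = m² + n² = 121 + 36 = 157
Verify: 85² + 132² = 7225 + 17424 = 24649 = 157² ✓

(85, 132, 157)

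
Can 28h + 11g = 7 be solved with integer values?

Step 1: Compute gcd(28, 11).
gcd(28, 11) = 1

Step 2: Check divisibility.
Does 1 divide 7? 7 = 1 x 7, so yes.

By the theorem on linear Diophantine equations, 28h + 11g = 7 has integer solutions if and only if gcd(28, 11) divides 7. Since 1 | 7, solutions exist.

Yes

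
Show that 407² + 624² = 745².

Compute a² + b² = 407² + 624² = 165649 + 389376 = 555025
Compute c² = 745² = 555025
Since 555025 = 555025, confirmed.

Yes, it is a Pythagorean triple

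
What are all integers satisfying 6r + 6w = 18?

Step 1: Compute gcd(6, 6) = 6.
Since 6 divides 18, solutions exist.

Step 2: Find a particular solution using extended Euclidean algorithm.
We get r₀ = 0, w₀ = 3.
Check: 6*0 + 6*3 = 18 = 18 ✓

Step 3: Write the general solution.
r = 0 + (6/6)t = 0 + 1t
w = 3 - (6/6)t = 3 - 1t
for any integer t.

r = 0 + 1t, w = 3 - 1t for integer t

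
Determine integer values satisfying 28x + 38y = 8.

Step 1: Check solvability.
gcd(28, 38) = 2
Since 2 divides 8, solutions exist.

Step 2: Apply extended Euclidean algorithm to find gcd.
We find integers such that 28*x0 + 38*y0 = 2

Step 3: Scale the particular solution.
Multiply by 8/2 = 4:
x = -16, y = 12

Step 4: Verify.
28*(-16) + 38*(12) = 8 = 8 ✓

x = -16, y = 12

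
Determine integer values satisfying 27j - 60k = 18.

Step 1: Check solvability.
gcd(27, 60) = 3
Since 3 divides 18, solutions exist.

Step 2: Apply extended Euclidean algorithm to find gcd.
We find integers such that 27*x0 + 60*y0 = 3

Step 3: Scale the particular solution.
Multiply by 18/3 = 6:
j = 54, k = 24

Step 4: Verify.
27*(54) - 60*(24) = 18 = 18 ✓

j = 54, k = 24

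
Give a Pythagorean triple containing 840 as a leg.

We need the other leg and hypotenuse such that 840² + x² = c².
Take x = 2125, c = 2285: 840² + 2125² = 705600 + 4515625 = 5221225 = 2285² ✓
Triple: (2125, 840, 2285)

(2125, 840, 2285)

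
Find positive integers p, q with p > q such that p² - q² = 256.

Factor: p² - q² = (p+q)(p-q) = 256.
We need two factors of 256 with the same parity.
Use p+q = 128 and p-q = 2 (product 128·2 = 256).
Adding: 2p = 130, so p = 65.
Subtracting: 2q = 126, so q = 63.
Check: 65² - 63² = 4225 - 3969 = 256 ✓

p = 65, q = 63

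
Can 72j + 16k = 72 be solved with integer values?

Step 1: Compute gcd(72, 16).
gcd(72, 16) = 8

Step 2: Check divisibility.
Does 8 divide 72? 72 = 8 x 9, so yes.

By the theorem on linear Diophantine equations, 72j + 16k = 72 has integer solutions if and only if gcd(72, 16) divides 72. Since 8 | 72, solutions exist.

Yes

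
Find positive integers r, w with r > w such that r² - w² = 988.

Factor: r² - w² = (r+w)(r-w) = 988.
We need two factors of 988 with the same parity.
Use r+w = 494 and r-w = 2 (product 494·2 = 988).
Adding: 2r = 496, so r = 248.
Subtracting: 2w = 492, so w = 246.
Check: 248² - 246² = 61504 - 60516 = 988 ✓

r = 248, w = 246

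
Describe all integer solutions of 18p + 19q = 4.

Step 1: Compute gcd(18, 19) = 1.
Since 1 divides 4, solutions exist.

Step 2: Find a particular solution using extended Euclidean algorithm.
We get p₀ = -4, q₀ = 4.
Check: 18*-4 + 19*4 = 4 = 4 ✓

Step 3: Write the general solution.
p = -4 + (19/1)t = -4 + 19t
q = 4 - (18/1)t = 4 - 18t
for any integer t.

p = -4 + 19t, q = 4 - 18t for integer t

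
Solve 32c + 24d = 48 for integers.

Step 1: Check solvability.
gcd(32, 24) = 8
Since 8 divides 48, solutions exist.

Step 2: Apply extended Euclidean algorithm to find gcd.
We find integers such that 32*x0 + 24*y0 = 8

Step 3: Scale the particular solution.
Multiply by 48/8 = 6:
c = 6, d = -6

Step 4: Verify.
32*(6) + 24*(-6) = 48 = 48 ✓

c = 6, d = -6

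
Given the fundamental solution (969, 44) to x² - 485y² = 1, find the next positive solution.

Solutions to x² - Dy² = 1 are generated by powers of (x₀ + y₀√D).
The next solution satisfies x₁ + y₁√485 = (x₀ + y₀√485)², giving:
x₁ = x₀² + 485y₀² = 969² + 485·44² = 938961 + 938960 = 1877921
y₁ = 2x₀y₀ = 2·969·44 = 85272

Verify: 1877921² - 485·85272² = 3526587282241 - 3526587282240 = 1 ✓

x = 1877921, y = 85272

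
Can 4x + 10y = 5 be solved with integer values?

Step 1: Compute gcd(4, 10).
gcd(4, 10) = 2

Step 2: Check divisibility.
Does 2 divide 5? 5 = 2 x 2 + 1, so no.

By the theorem on linear Diophantine equations, 4x + 10y = 5 has integer solutions if and only if gcd(4, 10) divides 5. Since 2 does not divide 5, no solutions exist.

No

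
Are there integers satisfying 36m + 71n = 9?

Step 1: Compute gcd(36, 71).
gcd(36, 71) = 1

Step 2: Check divisibility.
Does 1 divide 9? 9 = 1 x 9, so yes.

By the theorem on linear Diophantine equations, 36m + 71n = 9 has integer solutions if and only if gcd(36, 71) divides 9. Since 1 | 9, solutions exist.

Yes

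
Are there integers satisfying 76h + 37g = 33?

Step 1: Compute gcd(76, 37).
gcd(76, 37) = 1

Step 2: Check divisibility.
Does 1 divide 33? 33 = 1 x 33, so yes.

By the theorem on linear Diophantine equations, 76h + 37g = 33 has integer solutions if and only if gcd(76, 37) divides 33. Since 1 | 33, solutions exist.

Yes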